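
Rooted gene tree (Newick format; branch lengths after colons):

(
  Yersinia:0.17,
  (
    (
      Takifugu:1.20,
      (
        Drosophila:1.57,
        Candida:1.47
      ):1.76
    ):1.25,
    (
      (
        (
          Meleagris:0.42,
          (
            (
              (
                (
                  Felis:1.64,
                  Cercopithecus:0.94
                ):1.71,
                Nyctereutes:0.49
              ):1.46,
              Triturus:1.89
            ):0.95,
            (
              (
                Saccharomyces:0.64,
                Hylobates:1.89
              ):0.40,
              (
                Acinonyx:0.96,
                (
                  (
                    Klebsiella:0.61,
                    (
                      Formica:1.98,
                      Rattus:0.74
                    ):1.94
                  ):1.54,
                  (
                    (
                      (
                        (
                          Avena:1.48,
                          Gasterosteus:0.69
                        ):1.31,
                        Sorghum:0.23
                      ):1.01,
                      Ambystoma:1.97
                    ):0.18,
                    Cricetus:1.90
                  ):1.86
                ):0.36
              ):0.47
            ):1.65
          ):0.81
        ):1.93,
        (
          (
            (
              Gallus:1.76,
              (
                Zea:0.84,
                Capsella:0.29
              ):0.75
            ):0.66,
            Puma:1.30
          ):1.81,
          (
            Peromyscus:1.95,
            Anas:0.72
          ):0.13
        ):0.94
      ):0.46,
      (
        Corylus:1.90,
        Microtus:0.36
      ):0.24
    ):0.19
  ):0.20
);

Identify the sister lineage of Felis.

Cercopithecus

Felis attaches to the tree at the node subtending (Felis,Cercopithecus).
The other lineage descending from that same node — the sister group — is the single tip Cercopithecus.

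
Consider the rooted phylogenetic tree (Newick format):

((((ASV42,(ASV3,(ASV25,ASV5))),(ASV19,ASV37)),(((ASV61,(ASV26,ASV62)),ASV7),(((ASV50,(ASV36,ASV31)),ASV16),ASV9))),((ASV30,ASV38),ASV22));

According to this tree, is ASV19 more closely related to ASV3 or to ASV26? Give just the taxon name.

The MRCA of ASV19 and ASV3 subtends ((ASV42,(ASV3,(ASV25,ASV5))),(ASV19,ASV37)) (6 taxa).
The MRCA of ASV19 and ASV26 subtends (((ASV42,(ASV3,(ASV25,ASV5))),(ASV19,ASV37)),(((ASV61,(ASV26,ASV62)),ASV7),(((ASV50,(ASV36,ASV31)),ASV16),ASV9))) (15 taxa).
The first is nested inside the second, so ASV19 shares a more recent common ancestor with ASV3.

ASV3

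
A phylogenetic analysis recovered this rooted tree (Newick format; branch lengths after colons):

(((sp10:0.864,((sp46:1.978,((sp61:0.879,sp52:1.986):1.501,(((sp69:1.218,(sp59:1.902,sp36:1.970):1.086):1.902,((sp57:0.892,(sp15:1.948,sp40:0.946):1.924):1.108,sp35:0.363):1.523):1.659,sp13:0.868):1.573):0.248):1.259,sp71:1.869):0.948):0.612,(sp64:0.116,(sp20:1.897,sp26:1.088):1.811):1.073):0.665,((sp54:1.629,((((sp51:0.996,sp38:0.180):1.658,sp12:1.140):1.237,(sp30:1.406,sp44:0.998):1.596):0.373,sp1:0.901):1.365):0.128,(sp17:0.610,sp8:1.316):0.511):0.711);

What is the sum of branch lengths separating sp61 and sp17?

The path runs sp61 → … → MRCA → … → sp17; the MRCA is the root of the tree.
Branch lengths along that path: 0.879 + 1.501 + 0.248 + 1.259 + 0.948 + 0.612 + 0.665 + 0.711 + 0.511 + 0.610 = 7.944.

7.944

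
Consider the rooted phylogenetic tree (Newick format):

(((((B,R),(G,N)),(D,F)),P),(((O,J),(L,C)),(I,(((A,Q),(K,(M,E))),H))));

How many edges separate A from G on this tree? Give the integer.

11

The MRCA of A and G is the root of the tree.
From A up to that node: 6 branches. From G up to the same node: 5 branches. Total: 6 + 5 = 11.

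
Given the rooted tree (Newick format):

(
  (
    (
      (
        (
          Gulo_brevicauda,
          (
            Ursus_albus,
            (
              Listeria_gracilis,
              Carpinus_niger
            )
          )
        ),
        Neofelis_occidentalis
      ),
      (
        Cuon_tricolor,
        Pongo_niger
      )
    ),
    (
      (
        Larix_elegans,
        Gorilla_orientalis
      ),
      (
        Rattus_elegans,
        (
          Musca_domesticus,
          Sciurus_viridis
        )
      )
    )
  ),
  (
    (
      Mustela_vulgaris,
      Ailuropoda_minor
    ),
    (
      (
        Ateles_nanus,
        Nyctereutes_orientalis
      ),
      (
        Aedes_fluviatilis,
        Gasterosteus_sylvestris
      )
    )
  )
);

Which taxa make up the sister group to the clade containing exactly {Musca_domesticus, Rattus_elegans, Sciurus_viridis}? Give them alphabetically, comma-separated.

The clade containing exactly {Musca_domesticus, Rattus_elegans, Sciurus_viridis} attaches to the tree at the node subtending ((Larix_elegans,Gorilla_orientalis),(Rattus_elegans,(Musca_domesticus,Sciurus_viridis))).
The other lineage descending from that same node — the sister group — is (Larix_elegans,Gorilla_orientalis); its 2 tips in alphabetical order are the answer.

Gorilla_orientalis, Larix_elegans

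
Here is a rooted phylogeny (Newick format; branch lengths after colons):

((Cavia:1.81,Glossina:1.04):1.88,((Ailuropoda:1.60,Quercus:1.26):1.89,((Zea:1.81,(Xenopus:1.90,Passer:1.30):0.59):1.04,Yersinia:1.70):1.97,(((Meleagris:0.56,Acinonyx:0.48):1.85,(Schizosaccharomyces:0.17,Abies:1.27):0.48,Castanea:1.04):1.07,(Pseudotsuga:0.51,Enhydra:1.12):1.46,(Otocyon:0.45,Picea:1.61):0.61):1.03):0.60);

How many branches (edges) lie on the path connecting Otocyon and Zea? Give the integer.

6

The MRCA of Otocyon and Zea is the node subtending ((Ailuropoda,Quercus),((Zea,(Xenopus,Passer)),Yersinia),(((Meleagris,Acinonyx),(Schizosaccharomyces,Abies),Castanea),(Pseudotsuga,Enhydra),(Otocyon,Picea))).
From Otocyon up to that node: 3 branches. From Zea up to the same node: 3 branches. Total: 3 + 3 = 6.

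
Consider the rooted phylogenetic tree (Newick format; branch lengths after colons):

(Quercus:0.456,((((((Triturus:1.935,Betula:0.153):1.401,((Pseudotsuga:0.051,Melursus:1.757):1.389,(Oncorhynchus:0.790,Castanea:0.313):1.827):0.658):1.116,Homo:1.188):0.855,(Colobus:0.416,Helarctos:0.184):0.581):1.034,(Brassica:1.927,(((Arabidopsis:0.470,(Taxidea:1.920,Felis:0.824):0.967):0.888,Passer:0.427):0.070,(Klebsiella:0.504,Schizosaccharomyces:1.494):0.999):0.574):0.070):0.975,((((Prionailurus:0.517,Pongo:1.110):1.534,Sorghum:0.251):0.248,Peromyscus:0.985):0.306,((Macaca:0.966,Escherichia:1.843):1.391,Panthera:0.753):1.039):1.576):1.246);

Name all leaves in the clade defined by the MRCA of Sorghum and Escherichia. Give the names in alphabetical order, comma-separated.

Tracing Sorghum: it sits inside ((Prionailurus,Pongo),Sorghum).
Tracing Escherichia: it sits inside (Macaca,Escherichia).
The smallest clade enclosing both is ((((Prionailurus,Pongo),Sorghum),Peromyscus),((Macaca,Escherichia),Panthera)); the answer is its 7 terminal taxa in alphabetical order.

Escherichia, Macaca, Panthera, Peromyscus, Pongo, Prionailurus, Sorghum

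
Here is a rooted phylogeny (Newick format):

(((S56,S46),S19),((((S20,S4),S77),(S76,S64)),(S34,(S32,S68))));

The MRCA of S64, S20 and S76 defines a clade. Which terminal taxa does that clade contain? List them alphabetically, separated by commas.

S20, S4, S64, S76, S77

Tracing S64: it sits inside (S76,S64).
Tracing S20: it sits inside (S20,S4).
Tracing S76: it sits inside (S76,S64).
The smallest clade enclosing all 3 is (((S20,S4),S77),(S76,S64)); the answer is its 5 terminal taxa in alphabetical order.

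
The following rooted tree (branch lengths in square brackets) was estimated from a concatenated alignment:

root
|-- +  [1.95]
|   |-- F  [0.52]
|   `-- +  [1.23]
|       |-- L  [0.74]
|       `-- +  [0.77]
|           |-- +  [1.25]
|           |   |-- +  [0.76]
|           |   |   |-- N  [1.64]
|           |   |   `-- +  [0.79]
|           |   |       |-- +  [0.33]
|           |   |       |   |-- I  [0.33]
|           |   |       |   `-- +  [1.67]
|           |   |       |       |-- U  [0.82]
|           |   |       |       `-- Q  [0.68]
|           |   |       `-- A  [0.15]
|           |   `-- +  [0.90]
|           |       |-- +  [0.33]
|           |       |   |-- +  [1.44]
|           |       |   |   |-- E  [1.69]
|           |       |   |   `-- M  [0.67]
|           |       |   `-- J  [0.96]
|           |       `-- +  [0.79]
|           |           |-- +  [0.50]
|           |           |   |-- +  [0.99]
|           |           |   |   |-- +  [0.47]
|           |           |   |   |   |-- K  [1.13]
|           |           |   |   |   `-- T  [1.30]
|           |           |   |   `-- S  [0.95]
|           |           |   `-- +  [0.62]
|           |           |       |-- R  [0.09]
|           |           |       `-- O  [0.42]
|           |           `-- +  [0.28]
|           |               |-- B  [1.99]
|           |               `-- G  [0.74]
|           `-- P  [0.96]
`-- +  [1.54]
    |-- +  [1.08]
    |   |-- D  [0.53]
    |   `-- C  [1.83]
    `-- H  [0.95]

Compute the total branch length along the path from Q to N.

5.11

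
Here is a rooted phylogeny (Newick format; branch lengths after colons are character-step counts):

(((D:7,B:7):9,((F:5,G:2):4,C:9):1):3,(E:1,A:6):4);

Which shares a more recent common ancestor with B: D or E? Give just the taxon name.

D

The MRCA of B and D subtends (D,B) (2 taxa).
The MRCA of B and E is the root, subtending the entire tree (7 taxa).
The first is nested inside the second, so B shares a more recent common ancestor with D.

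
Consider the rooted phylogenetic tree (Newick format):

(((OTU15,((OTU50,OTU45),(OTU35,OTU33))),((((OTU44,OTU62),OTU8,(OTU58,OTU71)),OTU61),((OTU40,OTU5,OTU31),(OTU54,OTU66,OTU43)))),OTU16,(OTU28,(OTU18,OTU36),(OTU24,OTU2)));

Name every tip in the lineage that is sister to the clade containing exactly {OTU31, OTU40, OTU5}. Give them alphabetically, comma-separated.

OTU43, OTU54, OTU66

The clade containing exactly {OTU31, OTU40, OTU5} attaches to the tree at the node subtending ((OTU40,OTU5,OTU31),(OTU54,OTU66,OTU43)).
The other lineage descending from that same node — the sister group — is (OTU54,OTU66,OTU43); its 3 tips in alphabetical order are the answer.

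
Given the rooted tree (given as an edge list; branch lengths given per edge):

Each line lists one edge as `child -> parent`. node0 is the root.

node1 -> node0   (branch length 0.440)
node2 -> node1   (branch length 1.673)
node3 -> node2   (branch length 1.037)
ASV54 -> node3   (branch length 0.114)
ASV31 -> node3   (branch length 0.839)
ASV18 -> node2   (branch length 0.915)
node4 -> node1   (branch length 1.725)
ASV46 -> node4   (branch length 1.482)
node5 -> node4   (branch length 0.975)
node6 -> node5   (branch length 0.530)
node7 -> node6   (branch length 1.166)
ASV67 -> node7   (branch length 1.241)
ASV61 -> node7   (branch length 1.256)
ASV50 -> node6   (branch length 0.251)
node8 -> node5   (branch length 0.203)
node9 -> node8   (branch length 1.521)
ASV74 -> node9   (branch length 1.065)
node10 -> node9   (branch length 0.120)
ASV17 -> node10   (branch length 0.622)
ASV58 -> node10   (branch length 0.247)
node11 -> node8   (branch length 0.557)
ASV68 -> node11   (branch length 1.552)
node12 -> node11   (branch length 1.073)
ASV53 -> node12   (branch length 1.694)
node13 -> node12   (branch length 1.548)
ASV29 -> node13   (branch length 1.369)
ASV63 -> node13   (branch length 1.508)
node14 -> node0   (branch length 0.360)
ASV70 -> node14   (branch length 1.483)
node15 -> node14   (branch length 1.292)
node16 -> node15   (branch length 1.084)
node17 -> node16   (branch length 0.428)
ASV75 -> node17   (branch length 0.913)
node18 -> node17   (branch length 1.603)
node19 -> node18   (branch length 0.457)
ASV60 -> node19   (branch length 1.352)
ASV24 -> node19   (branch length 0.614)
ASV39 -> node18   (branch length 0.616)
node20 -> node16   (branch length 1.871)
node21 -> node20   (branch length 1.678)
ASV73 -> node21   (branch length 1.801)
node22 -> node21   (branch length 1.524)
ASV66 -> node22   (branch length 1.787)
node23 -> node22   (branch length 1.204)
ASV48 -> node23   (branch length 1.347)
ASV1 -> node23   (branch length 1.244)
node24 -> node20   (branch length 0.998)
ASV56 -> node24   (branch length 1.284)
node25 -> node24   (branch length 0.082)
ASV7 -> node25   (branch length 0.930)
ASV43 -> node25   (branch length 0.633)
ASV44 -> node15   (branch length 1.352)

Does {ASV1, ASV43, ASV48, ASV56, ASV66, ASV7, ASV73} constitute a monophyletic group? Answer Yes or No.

The most recent common ancestor of these taxa subtends ((ASV73,(ASV66,(ASV48,ASV1))),(ASV56,(ASV7,ASV43))).
That clade has exactly 7 tips — every listed taxon and nothing else — so the group is monophyletic.

Yes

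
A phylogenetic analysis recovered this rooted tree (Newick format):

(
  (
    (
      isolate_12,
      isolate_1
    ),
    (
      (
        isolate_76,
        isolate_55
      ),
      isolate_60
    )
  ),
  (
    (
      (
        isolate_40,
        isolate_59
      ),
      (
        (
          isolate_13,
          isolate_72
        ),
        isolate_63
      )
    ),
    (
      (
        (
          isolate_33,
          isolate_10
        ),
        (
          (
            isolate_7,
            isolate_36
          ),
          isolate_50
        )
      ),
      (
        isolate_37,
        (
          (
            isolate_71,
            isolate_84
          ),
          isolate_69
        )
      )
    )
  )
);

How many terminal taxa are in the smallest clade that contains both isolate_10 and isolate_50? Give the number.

The MRCA of isolate_10 and isolate_50 is the node subtending ((isolate_33,isolate_10),((isolate_7,isolate_36),isolate_50)).
That clade contains 5 terminal taxa: isolate_10, isolate_33, isolate_36, isolate_50, isolate_7.

5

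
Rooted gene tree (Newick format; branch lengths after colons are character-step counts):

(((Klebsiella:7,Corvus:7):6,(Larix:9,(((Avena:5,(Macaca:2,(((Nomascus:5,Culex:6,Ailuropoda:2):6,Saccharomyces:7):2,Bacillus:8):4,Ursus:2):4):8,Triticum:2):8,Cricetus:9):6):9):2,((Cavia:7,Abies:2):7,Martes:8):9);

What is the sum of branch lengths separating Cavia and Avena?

The path runs Cavia → … → MRCA → … → Avena; the MRCA is the root of the tree.
Branch lengths along that path: 7 + 7 + 9 + 2 + 9 + 6 + 8 + 8 + 5 = 61.

61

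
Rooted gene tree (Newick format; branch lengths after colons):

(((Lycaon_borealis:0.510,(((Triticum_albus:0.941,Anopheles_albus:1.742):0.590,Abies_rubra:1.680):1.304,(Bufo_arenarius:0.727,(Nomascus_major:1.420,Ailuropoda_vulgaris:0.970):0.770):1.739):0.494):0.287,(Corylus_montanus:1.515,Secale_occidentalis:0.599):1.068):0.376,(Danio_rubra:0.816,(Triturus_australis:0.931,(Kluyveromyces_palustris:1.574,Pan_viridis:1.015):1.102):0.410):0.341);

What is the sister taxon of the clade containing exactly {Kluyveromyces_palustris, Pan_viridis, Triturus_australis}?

The clade containing exactly {Kluyveromyces_palustris, Pan_viridis, Triturus_australis} attaches to the tree at the node subtending (Danio_rubra,(Triturus_australis,(Kluyveromyces_palustris,Pan_viridis))).
The other lineage descending from that same node — the sister group — is the single tip Danio_rubra.

Danio_rubra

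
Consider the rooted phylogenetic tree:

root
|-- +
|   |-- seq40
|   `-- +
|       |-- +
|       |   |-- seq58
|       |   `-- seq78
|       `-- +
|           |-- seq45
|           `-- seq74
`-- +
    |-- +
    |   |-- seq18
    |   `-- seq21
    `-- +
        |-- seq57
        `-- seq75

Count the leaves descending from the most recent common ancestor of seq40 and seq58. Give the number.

The MRCA of seq40 and seq58 is the node subtending (seq40,((seq58,seq78),(seq45,seq74))).
That clade contains 5 terminal taxa: seq40, seq45, seq58, seq74, seq78.

5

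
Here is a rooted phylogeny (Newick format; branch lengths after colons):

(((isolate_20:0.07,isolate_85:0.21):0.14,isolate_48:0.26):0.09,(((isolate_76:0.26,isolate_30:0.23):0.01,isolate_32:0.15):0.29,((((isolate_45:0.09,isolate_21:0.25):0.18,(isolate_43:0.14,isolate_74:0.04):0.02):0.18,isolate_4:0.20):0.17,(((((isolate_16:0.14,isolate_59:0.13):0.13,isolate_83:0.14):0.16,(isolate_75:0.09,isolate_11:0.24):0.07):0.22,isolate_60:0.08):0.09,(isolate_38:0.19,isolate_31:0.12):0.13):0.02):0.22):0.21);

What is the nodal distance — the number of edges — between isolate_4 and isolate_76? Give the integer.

The MRCA of isolate_4 and isolate_76 is the node subtending (((isolate_76,isolate_30),isolate_32),((((isolate_45,isolate_21),(isolate_43,isolate_74)),isolate_4),(((((isolate_16,isolate_59),isolate_83),(isolate_75,isolate_11)),isolate_60),(isolate_38,isolate_31)))).
From isolate_4 up to that node: 3 branches. From isolate_76 up to the same node: 3 branches. Total: 3 + 3 = 6.

6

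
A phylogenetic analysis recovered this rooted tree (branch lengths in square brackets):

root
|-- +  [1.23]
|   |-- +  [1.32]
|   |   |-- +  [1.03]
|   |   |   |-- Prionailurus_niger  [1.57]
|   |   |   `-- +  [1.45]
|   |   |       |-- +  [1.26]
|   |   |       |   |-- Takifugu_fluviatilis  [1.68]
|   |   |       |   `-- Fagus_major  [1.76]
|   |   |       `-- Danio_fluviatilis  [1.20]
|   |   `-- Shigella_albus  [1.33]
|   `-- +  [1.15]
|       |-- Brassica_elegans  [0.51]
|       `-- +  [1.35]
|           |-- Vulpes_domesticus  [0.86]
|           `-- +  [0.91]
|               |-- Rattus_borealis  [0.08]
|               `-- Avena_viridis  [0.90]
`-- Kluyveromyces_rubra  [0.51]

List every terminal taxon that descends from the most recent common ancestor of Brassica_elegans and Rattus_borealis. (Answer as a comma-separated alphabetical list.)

Avena_viridis, Brassica_elegans, Rattus_borealis, Vulpes_domesticus

Tracing Brassica_elegans: it sits inside (Brassica_elegans,(Vulpes_domesticus,(Rattus_borealis,Avena_viridis))).
Tracing Rattus_borealis: it sits inside (Rattus_borealis,Avena_viridis).
The smallest clade enclosing both is (Brassica_elegans,(Vulpes_domesticus,(Rattus_borealis,Avena_viridis))); the answer is its 4 terminal taxa in alphabetical order.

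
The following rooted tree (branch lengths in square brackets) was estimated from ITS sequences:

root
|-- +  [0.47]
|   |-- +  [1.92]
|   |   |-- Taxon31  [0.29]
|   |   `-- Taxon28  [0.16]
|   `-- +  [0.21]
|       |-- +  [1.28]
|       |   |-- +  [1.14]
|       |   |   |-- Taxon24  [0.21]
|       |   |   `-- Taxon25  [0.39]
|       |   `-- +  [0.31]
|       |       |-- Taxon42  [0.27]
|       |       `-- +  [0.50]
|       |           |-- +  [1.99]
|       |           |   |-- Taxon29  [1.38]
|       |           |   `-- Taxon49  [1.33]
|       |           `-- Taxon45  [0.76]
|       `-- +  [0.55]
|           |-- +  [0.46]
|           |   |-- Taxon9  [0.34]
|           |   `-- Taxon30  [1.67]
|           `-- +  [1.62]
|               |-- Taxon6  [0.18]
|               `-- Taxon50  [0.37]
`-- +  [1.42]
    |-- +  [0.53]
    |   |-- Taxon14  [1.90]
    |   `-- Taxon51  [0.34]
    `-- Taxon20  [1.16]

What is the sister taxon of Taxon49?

Taxon49 attaches to the tree at the node subtending (Taxon29,Taxon49).
The other lineage descending from that same node — the sister group — is the single tip Taxon29.

Taxon29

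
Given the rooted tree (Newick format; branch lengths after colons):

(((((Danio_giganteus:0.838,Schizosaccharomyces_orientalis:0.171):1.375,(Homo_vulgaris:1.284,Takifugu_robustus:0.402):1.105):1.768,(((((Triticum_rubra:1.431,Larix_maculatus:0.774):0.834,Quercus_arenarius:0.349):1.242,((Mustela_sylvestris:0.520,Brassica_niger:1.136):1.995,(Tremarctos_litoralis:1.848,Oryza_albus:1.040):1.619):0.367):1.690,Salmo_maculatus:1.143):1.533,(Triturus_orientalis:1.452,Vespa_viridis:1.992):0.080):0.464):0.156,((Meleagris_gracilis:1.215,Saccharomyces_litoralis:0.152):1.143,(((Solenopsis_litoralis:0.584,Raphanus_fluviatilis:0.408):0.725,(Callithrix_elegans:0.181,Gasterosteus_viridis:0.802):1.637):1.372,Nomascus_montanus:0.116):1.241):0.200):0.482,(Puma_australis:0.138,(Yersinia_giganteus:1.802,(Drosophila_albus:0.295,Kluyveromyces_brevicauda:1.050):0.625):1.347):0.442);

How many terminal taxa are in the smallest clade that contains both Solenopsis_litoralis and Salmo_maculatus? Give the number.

The MRCA of Solenopsis_litoralis and Salmo_maculatus is the node subtending ((((Danio_giganteus,Schizosaccharomyces_orientalis),(Homo_vulgaris,Takifugu_robustus)),(((((Triticum_rubra,Larix_maculatus),Quercus_arenarius),((Mustela_sylvestris,Brassica_niger),(Tremarctos_litoralis,Oryza_albus))),Salmo_maculatus),(Triturus_orientalis,Vespa_viridis))),((Meleagris_gracilis,Saccharomyces_litoralis),(((Solenopsis_litoralis,Raphanus_fluviatilis),(Callithrix_elegans,Gasterosteus_viridis)),Nomascus_montanus))).
That clade contains 21 terminal taxa: Brassica_niger, Callithrix_elegans, Danio_giganteus, Gasterosteus_viridis, Homo_vulgaris, Larix_maculatus, Meleagris_gracilis, Mustela_sylvestris, Nomascus_montanus, Oryza_albus, Quercus_arenarius, Raphanus_fluviatilis, Saccharomyces_litoralis, Salmo_maculatus, Schizosaccharomyces_orientalis, Solenopsis_litoralis, Takifugu_robustus, Tremarctos_litoralis, Triticum_rubra, Triturus_orientalis, Vespa_viridis.

21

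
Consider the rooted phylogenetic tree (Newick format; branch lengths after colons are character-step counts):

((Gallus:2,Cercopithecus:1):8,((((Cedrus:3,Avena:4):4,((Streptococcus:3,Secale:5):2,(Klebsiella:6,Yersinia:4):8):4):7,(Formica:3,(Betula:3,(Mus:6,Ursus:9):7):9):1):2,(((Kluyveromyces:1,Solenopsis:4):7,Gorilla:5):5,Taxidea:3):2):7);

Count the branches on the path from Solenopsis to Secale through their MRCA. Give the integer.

9

The MRCA of Solenopsis and Secale is the node subtending ((((Cedrus,Avena),((Streptococcus,Secale),(Klebsiella,Yersinia))),(Formica,(Betula,(Mus,Ursus)))),(((Kluyveromyces,Solenopsis),Gorilla),Taxidea)).
From Solenopsis up to that node: 4 branches. From Secale up to the same node: 5 branches. Total: 4 + 5 = 9.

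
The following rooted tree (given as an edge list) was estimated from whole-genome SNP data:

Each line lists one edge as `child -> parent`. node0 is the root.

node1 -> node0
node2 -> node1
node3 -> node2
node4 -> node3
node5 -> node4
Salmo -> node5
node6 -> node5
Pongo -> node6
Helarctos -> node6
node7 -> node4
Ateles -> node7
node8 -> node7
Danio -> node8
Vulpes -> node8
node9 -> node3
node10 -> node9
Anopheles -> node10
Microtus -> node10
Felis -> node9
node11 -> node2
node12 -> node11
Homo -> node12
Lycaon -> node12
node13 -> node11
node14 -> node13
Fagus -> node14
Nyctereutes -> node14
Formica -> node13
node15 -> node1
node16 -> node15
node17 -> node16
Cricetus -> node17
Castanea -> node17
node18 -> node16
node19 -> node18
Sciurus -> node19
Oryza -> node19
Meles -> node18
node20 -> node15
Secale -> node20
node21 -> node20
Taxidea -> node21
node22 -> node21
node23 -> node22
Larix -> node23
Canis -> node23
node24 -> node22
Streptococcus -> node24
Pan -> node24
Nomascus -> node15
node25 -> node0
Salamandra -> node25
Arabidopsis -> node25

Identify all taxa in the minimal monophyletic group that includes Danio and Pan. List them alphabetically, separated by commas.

Anopheles, Ateles, Canis, Castanea, Cricetus, Danio, Fagus, Felis, Formica, Helarctos, Homo, Larix, Lycaon, Meles, Microtus, Nomascus, Nyctereutes, Oryza, Pan, Pongo, Salmo, Sciurus, Secale, Streptococcus, Taxidea, Vulpes

Tracing Danio: it sits inside (Danio,Vulpes).
Tracing Pan: it sits inside (Streptococcus,Pan).
The smallest clade enclosing both is (((((Salmo,(Pongo,Helarctos)),(Ateles,(Danio,Vulpes))),((Anopheles,Microtus),Felis)),((Homo,Lycaon),((Fagus,Nyctereutes),Formica))),(((Cricetus,Castanea),((Sciurus,Oryza),Meles)),(Secale,(Taxidea,((Larix,Canis),(Streptococcus,Pan)))),Nomascus)); the answer is its 26 terminal taxa in alphabetical order.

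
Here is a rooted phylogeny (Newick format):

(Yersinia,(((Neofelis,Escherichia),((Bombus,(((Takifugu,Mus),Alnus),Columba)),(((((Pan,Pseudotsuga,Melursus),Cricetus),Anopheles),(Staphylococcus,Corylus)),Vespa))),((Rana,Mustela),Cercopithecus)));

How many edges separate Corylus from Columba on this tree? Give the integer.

7

The MRCA of Corylus and Columba is the node subtending ((Bombus,(((Takifugu,Mus),Alnus),Columba)),(((((Pan,Pseudotsuga,Melursus),Cricetus),Anopheles),(Staphylococcus,Corylus)),Vespa)).
From Corylus up to that node: 4 branches. From Columba up to the same node: 3 branches. Total: 4 + 3 = 7.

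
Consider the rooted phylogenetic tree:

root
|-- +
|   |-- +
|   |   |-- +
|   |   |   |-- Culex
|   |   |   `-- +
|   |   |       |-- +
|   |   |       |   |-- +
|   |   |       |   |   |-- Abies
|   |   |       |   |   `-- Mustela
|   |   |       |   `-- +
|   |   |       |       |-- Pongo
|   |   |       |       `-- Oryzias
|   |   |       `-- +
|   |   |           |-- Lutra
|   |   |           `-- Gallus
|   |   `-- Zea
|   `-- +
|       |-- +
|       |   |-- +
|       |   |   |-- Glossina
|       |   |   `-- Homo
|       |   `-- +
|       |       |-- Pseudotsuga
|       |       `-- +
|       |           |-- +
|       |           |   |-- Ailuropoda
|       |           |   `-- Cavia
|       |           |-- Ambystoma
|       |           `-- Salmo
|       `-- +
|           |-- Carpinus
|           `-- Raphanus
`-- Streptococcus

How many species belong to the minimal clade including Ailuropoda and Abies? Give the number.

The MRCA of Ailuropoda and Abies is the node subtending (((Culex,(((Abies,Mustela),(Pongo,Oryzias)),(Lutra,Gallus))),Zea),(((Glossina,Homo),(Pseudotsuga,((Ailuropoda,Cavia),Ambystoma,Salmo))),(Carpinus,Raphanus))).
That clade contains 17 terminal taxa: Abies, Ailuropoda, Ambystoma, Carpinus, Cavia, Culex, Gallus, Glossina, Homo, Lutra, Mustela, Oryzias, Pongo, Pseudotsuga, Raphanus, Salmo, Zea.

17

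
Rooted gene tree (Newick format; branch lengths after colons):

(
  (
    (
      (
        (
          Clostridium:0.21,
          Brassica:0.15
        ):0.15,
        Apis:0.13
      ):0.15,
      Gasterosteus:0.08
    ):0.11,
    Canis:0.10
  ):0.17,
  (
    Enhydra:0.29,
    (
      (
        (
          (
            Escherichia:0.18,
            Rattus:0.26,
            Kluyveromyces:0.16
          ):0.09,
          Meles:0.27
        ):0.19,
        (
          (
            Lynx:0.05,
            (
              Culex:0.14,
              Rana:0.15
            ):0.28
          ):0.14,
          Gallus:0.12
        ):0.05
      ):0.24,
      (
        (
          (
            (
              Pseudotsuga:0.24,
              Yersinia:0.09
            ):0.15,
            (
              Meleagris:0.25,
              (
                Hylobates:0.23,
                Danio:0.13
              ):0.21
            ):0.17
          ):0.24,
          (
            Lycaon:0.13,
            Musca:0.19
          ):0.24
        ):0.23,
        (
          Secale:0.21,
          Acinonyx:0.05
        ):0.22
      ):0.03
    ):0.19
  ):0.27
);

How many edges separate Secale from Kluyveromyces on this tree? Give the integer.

7

The MRCA of Secale and Kluyveromyces is the node subtending ((((Escherichia,Rattus,Kluyveromyces),Meles),((Lynx,(Culex,Rana)),Gallus)),((((Pseudotsuga,Yersinia),(Meleagris,(Hylobates,Danio))),(Lycaon,Musca)),(Secale,Acinonyx))).
From Secale up to that node: 3 branches. From Kluyveromyces up to the same node: 4 branches. Total: 3 + 4 = 7.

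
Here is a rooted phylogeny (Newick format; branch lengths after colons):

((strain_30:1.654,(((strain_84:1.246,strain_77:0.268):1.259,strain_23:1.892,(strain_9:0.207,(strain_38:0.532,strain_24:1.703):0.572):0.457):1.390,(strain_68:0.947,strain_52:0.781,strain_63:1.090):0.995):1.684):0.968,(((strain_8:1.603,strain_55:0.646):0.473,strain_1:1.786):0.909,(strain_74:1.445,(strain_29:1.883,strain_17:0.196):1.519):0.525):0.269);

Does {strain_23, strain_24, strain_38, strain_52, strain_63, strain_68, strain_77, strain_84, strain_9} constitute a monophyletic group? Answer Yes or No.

The most recent common ancestor of these taxa subtends (((strain_84,strain_77),strain_23,(strain_9,(strain_38,strain_24))),(strain_68,strain_52,strain_63)).
That clade has exactly 9 tips — every listed taxon and nothing else — so the group is monophyletic.

Yes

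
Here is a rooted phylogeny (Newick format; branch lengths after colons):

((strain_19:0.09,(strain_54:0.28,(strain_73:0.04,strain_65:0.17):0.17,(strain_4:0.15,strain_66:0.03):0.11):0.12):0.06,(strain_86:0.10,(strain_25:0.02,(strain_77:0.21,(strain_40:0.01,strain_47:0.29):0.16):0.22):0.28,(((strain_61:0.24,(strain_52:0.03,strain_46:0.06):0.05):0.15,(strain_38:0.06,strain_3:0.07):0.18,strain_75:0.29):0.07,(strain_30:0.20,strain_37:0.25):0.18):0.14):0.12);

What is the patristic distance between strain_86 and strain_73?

0.61

The path runs strain_86 → … → MRCA → … → strain_73; the MRCA is the root of the tree.
Branch lengths along that path: 0.10 + 0.12 + 0.06 + 0.12 + 0.17 + 0.04 = 0.61.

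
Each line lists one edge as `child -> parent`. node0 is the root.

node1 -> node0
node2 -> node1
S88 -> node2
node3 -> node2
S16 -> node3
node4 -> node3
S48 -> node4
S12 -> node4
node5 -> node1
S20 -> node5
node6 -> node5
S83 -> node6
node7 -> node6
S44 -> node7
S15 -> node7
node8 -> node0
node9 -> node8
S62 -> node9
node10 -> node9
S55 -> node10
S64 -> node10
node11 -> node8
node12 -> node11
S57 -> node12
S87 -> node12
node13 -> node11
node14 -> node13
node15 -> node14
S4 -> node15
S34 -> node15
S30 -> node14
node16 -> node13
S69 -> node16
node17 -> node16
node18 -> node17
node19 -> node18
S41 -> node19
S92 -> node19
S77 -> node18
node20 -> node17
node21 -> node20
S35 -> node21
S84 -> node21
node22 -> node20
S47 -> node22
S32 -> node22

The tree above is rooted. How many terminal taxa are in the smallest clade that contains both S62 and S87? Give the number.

16

The MRCA of S62 and S87 is the node subtending ((S62,(S55,S64)),((S57,S87),(((S4,S34),S30),(S69,(((S41,S92),S77),((S35,S84),(S47,S32))))))).
That clade contains 16 terminal taxa: S30, S32, S34, S35, S4, S41, S47, S55, S57, S62, S64, S69, S77, S84, S87, S92.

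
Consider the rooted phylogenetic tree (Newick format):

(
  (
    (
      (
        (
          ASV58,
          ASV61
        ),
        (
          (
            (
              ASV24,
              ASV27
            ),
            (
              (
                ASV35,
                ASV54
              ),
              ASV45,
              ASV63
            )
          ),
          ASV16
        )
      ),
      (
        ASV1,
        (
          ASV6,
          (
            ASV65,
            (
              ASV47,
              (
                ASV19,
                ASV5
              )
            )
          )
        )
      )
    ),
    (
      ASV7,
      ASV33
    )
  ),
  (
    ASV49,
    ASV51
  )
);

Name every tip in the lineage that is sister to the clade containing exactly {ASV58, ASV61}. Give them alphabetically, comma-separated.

ASV16, ASV24, ASV27, ASV35, ASV45, ASV54, ASV63

The clade containing exactly {ASV58, ASV61} attaches to the tree at the node subtending ((ASV58,ASV61),(((ASV24,ASV27),((ASV35,ASV54),ASV45,ASV63)),ASV16)).
The other lineage descending from that same node — the sister group — is (((ASV24,ASV27),((ASV35,ASV54),ASV45,ASV63)),ASV16); its 7 tips in alphabetical order are the answer.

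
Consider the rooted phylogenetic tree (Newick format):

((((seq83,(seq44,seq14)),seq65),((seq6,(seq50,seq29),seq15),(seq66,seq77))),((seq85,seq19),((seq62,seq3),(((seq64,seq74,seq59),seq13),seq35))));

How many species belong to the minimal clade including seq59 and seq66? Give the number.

The MRCA of seq59 and seq66 is the root, so the clade is the entire tree.
That clade contains 19 terminal taxa: seq13, seq14, seq15, seq19, seq29, seq3, seq35, seq44, seq50, seq59, seq6, seq62, seq64, seq65, seq66, seq74, seq77, seq83, seq85.

19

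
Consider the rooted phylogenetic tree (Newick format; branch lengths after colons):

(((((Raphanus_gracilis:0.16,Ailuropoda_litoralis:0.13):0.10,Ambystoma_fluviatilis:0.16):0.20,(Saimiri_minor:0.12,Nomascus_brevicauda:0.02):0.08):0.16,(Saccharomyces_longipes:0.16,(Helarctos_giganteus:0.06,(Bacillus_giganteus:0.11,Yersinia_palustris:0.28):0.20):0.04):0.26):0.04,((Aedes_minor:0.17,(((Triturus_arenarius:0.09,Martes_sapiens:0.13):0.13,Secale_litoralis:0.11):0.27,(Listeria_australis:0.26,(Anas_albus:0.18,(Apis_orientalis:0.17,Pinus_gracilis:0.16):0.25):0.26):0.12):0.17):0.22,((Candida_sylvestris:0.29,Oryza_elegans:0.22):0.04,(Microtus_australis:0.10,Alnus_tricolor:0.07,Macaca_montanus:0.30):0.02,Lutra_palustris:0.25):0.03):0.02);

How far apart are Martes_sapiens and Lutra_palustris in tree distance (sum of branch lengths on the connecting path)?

1.20

The path runs Martes_sapiens → … → MRCA → … → Lutra_palustris; the MRCA is the node subtending ((Aedes_minor,(((Triturus_arenarius,Martes_sapiens),Secale_litoralis),(Listeria_australis,(Anas_albus,(Apis_orientalis,Pinus_gracilis))))),((Candida_sylvestris,Oryza_elegans),(Microtus_australis,Alnus_tricolor,Macaca_montanus),Lutra_palustris)).
Branch lengths along that path: 0.13 + 0.13 + 0.27 + 0.17 + 0.22 + 0.03 + 0.25 = 1.20.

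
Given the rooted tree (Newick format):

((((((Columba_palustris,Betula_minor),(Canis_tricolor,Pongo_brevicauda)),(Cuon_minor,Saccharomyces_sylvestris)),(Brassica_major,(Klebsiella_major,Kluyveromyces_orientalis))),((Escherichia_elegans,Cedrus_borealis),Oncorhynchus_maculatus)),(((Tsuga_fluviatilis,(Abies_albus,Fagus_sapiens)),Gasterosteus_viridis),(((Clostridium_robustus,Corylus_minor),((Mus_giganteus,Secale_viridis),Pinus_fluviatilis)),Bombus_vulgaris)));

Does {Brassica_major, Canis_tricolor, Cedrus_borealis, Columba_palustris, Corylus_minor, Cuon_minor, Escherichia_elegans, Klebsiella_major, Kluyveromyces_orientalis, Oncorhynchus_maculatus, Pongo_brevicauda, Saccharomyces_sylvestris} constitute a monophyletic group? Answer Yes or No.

No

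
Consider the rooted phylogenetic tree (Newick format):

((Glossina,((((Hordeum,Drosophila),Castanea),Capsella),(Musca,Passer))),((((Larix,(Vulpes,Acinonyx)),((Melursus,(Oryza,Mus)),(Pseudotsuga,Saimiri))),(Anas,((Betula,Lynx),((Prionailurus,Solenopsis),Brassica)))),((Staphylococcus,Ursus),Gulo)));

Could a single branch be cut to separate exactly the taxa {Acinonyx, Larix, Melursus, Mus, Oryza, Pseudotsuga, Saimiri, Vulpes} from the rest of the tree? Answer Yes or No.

The most recent common ancestor of these taxa subtends ((Larix,(Vulpes,Acinonyx)),((Melursus,(Oryza,Mus)),(Pseudotsuga,Saimiri))).
That clade has exactly 8 tips — every listed taxon and nothing else — so the group is monophyletic.

Yes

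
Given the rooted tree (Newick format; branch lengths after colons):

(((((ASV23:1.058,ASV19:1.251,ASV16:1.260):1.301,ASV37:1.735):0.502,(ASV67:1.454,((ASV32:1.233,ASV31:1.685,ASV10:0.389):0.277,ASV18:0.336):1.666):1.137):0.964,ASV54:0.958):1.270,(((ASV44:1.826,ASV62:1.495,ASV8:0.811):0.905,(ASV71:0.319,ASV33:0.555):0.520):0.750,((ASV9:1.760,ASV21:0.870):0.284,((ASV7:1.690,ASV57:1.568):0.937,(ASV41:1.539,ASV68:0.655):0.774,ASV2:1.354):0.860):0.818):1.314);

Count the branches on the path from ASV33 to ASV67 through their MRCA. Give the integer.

8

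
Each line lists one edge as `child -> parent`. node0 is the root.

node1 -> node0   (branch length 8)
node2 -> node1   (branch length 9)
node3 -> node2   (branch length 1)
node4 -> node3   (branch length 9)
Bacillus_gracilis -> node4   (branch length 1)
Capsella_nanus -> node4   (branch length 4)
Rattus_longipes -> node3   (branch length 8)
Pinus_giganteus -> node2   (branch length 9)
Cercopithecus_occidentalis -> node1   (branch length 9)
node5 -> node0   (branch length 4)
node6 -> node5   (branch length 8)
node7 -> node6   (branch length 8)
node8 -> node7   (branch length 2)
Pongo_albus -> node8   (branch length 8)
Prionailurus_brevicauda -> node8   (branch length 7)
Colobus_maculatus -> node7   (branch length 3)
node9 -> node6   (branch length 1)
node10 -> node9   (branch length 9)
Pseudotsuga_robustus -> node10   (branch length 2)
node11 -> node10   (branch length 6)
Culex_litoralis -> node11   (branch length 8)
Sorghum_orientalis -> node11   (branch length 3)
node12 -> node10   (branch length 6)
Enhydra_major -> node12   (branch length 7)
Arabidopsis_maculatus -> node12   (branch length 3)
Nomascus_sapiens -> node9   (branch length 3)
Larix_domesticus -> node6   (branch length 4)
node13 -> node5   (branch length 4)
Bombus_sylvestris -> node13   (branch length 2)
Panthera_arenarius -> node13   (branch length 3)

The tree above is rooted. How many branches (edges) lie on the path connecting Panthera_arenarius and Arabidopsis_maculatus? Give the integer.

The MRCA of Panthera_arenarius and Arabidopsis_maculatus is the node subtending ((((Pongo_albus,Prionailurus_brevicauda),Colobus_maculatus),((Pseudotsuga_robustus,(Culex_litoralis,Sorghum_orientalis),(Enhydra_major,Arabidopsis_maculatus)),Nomascus_sapiens),Larix_domesticus),(Bombus_sylvestris,Panthera_arenarius)).
From Panthera_arenarius up to that node: 2 branches. From Arabidopsis_maculatus up to the same node: 5 branches. Total: 2 + 5 = 7.

7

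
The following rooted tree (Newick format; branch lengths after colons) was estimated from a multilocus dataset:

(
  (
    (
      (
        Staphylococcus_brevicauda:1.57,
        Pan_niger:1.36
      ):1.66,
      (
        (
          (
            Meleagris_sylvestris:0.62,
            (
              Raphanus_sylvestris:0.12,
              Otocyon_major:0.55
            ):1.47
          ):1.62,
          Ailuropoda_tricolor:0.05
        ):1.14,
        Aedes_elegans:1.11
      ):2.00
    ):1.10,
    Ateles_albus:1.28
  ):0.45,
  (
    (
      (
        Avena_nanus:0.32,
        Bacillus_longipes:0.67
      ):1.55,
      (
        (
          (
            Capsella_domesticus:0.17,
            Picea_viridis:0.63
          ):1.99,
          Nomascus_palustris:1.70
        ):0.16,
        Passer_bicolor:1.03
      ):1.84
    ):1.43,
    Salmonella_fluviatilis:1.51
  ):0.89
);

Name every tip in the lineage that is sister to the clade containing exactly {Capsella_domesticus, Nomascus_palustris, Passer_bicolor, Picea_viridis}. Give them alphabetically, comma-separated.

The clade containing exactly {Capsella_domesticus, Nomascus_palustris, Passer_bicolor, Picea_viridis} attaches to the tree at the node subtending ((Avena_nanus,Bacillus_longipes),(((Capsella_domesticus,Picea_viridis),Nomascus_palustris),Passer_bicolor)).
The other lineage descending from that same node — the sister group — is (Avena_nanus,Bacillus_longipes); its 2 tips in alphabetical order are the answer.

Avena_nanus, Bacillus_longipes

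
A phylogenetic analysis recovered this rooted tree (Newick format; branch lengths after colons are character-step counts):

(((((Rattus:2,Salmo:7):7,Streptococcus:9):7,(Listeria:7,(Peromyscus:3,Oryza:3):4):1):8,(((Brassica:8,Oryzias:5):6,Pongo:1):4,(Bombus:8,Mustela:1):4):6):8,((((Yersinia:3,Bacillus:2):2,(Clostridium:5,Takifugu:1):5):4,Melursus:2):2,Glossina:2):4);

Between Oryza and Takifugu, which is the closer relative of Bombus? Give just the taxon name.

Oryza

The MRCA of Bombus and Oryza subtends ((((Rattus,Salmo),Streptococcus),(Listeria,(Peromyscus,Oryza))),(((Brassica,Oryzias),Pongo),(Bombus,Mustela))) (11 taxa).
The MRCA of Bombus and Takifugu is the root, subtending the entire tree (17 taxa).
The first is nested inside the second, so Bombus shares a more recent common ancestor with Oryza.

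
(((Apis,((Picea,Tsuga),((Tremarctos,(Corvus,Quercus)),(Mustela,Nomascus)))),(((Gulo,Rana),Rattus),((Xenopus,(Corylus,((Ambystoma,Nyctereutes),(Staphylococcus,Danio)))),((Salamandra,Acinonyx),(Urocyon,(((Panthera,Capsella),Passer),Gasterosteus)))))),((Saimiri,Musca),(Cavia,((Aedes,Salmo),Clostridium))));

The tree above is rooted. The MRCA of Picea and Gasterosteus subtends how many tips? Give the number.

24

The MRCA of Picea and Gasterosteus is the node subtending ((Apis,((Picea,Tsuga),((Tremarctos,(Corvus,Quercus)),(Mustela,Nomascus)))),(((Gulo,Rana),Rattus),((Xenopus,(Corylus,((Ambystoma,Nyctereutes),(Staphylococcus,Danio)))),((Salamandra,Acinonyx),(Urocyon,(((Panthera,Capsella),Passer),Gasterosteus)))))).
That clade contains 24 terminal taxa: Acinonyx, Ambystoma, Apis, Capsella, Corvus, Corylus, Danio, Gasterosteus, Gulo, Mustela, Nomascus, Nyctereutes, Panthera, Passer, Picea, Quercus, Rana, Rattus, Salamandra, Staphylococcus, Tremarctos, Tsuga, Urocyon, Xenopus.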